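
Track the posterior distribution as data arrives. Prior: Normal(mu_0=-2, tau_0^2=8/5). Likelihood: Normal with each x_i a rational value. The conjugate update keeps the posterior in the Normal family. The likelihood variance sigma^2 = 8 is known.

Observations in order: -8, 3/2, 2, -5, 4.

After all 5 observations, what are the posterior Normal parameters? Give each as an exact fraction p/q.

mu_0=-31/20, tau_0^2=4/5

obs 1: x=-8 → posterior Normal(-3, 4/3)
obs 2: x=3/2 → posterior Normal(-33/14, 8/7)
obs 3: x=2 → posterior Normal(-29/16, 1)
obs 4: x=-5 → posterior Normal(-13/6, 8/9)
obs 5: x=4 → posterior Normal(-31/20, 4/5)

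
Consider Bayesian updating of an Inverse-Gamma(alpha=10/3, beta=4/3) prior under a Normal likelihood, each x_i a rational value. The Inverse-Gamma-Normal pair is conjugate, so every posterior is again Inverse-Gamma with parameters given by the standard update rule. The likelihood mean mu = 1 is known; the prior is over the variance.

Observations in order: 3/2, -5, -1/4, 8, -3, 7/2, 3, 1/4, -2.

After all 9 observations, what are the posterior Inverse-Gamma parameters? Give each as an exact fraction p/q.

alpha=47/6, beta=3007/48

obs 1: x=3/2 → posterior Inverse-Gamma(23/6, 35/24)
obs 2: x=-5 → posterior Inverse-Gamma(13/3, 467/24)
obs 3: x=-1/4 → posterior Inverse-Gamma(29/6, 1943/96)
obs 4: x=8 → posterior Inverse-Gamma(16/3, 4295/96)
obs 5: x=-3 → posterior Inverse-Gamma(35/6, 5063/96)
obs 6: x=7/2 → posterior Inverse-Gamma(19/3, 5363/96)
obs 7: x=3 → posterior Inverse-Gamma(41/6, 5555/96)
obs 8: x=1/4 → posterior Inverse-Gamma(22/3, 2791/48)
obs 9: x=-2 → posterior Inverse-Gamma(47/6, 3007/48)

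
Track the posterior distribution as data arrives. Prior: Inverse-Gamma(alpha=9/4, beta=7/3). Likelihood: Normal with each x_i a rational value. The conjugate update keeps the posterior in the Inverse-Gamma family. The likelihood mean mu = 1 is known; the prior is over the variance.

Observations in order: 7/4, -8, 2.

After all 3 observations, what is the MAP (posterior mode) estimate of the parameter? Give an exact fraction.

4187/456

obs 1: x=7/4 → posterior Inverse-Gamma(11/4, 251/96)
obs 2: x=-8 → posterior Inverse-Gamma(13/4, 4139/96)
obs 3: x=2 → posterior Inverse-Gamma(15/4, 4187/96)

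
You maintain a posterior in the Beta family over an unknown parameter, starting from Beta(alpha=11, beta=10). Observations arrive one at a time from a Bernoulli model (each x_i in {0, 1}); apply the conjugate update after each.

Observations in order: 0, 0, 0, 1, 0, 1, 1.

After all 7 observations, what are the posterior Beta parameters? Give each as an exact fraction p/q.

obs 1: x=0 → posterior Beta(11, 11)
obs 2: x=0 → posterior Beta(11, 12)
obs 3: x=0 → posterior Beta(11, 13)
obs 4: x=1 → posterior Beta(12, 13)
obs 5: x=0 → posterior Beta(12, 14)
obs 6: x=1 → posterior Beta(13, 14)
obs 7: x=1 → posterior Beta(14, 14)

alpha=14, beta=14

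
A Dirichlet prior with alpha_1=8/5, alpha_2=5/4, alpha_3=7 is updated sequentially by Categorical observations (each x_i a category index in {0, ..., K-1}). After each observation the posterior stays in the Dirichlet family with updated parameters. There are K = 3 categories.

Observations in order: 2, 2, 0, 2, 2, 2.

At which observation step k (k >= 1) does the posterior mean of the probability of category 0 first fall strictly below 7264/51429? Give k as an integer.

k = 2

obs 1: x=2 → posterior Dirichlet(8/5, 5/4, 8)
obs 2: x=2 → posterior Dirichlet(8/5, 5/4, 9)
obs 3: x=0 → posterior Dirichlet(13/5, 5/4, 9)
obs 4: x=2 → posterior Dirichlet(13/5, 5/4, 10)
obs 5: x=2 → posterior Dirichlet(13/5, 5/4, 11)
obs 6: x=2 → posterior Dirichlet(13/5, 5/4, 12)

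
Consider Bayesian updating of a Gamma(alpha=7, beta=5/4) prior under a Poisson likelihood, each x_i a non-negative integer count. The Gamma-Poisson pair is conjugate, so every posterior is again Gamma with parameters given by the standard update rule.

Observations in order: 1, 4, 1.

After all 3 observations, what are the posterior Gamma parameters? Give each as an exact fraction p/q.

obs 1: x=1 → posterior Gamma(8, 9/4)
obs 2: x=4 → posterior Gamma(12, 13/4)
obs 3: x=1 → posterior Gamma(13, 17/4)

alpha=13, beta=17/4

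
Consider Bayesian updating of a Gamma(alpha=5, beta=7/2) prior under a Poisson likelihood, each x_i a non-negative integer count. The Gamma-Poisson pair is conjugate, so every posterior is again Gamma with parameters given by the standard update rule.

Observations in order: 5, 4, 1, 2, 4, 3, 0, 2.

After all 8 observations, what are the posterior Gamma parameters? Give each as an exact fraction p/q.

obs 1: x=5 → posterior Gamma(10, 9/2)
obs 2: x=4 → posterior Gamma(14, 11/2)
obs 3: x=1 → posterior Gamma(15, 13/2)
obs 4: x=2 → posterior Gamma(17, 15/2)
obs 5: x=4 → posterior Gamma(21, 17/2)
obs 6: x=3 → posterior Gamma(24, 19/2)
obs 7: x=0 → posterior Gamma(24, 21/2)
obs 8: x=2 → posterior Gamma(26, 23/2)

alpha=26, beta=23/2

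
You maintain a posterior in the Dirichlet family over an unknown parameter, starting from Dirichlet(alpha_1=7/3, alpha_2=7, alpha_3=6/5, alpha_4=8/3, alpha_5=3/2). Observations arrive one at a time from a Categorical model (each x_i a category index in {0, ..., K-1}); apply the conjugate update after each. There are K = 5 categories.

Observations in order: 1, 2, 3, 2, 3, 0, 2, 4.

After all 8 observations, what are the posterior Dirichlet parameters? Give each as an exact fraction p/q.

obs 1: x=1 → posterior Dirichlet(7/3, 8, 6/5, 8/3, 3/2)
obs 2: x=2 → posterior Dirichlet(7/3, 8, 11/5, 8/3, 3/2)
obs 3: x=3 → posterior Dirichlet(7/3, 8, 11/5, 11/3, 3/2)
obs 4: x=2 → posterior Dirichlet(7/3, 8, 16/5, 11/3, 3/2)
obs 5: x=3 → posterior Dirichlet(7/3, 8, 16/5, 14/3, 3/2)
obs 6: x=0 → posterior Dirichlet(10/3, 8, 16/5, 14/3, 3/2)
obs 7: x=2 → posterior Dirichlet(10/3, 8, 21/5, 14/3, 3/2)
obs 8: x=4 → posterior Dirichlet(10/3, 8, 21/5, 14/3, 5/2)

alpha_1=10/3, alpha_2=8, alpha_3=21/5, alpha_4=14/3, alpha_5=5/2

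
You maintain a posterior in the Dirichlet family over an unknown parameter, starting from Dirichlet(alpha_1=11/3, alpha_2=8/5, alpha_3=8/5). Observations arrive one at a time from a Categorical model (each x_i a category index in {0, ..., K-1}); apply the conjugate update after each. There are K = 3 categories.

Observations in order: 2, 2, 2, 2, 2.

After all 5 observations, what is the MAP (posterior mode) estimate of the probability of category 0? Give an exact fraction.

obs 1: x=2 → posterior Dirichlet(11/3, 8/5, 13/5)
obs 2: x=2 → posterior Dirichlet(11/3, 8/5, 18/5)
obs 3: x=2 → posterior Dirichlet(11/3, 8/5, 23/5)
obs 4: x=2 → posterior Dirichlet(11/3, 8/5, 28/5)
obs 5: x=2 → posterior Dirichlet(11/3, 8/5, 33/5)

40/133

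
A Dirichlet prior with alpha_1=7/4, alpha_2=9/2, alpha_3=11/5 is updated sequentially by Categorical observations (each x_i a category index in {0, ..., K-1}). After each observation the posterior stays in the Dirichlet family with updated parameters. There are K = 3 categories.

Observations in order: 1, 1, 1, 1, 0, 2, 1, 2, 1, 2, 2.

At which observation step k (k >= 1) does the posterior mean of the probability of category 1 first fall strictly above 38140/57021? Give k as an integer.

k = 4

obs 1: x=1 → posterior Dirichlet(7/4, 11/2, 11/5)
obs 2: x=1 → posterior Dirichlet(7/4, 13/2, 11/5)
obs 3: x=1 → posterior Dirichlet(7/4, 15/2, 11/5)
obs 4: x=1 → posterior Dirichlet(7/4, 17/2, 11/5)
obs 5: x=0 → posterior Dirichlet(11/4, 17/2, 11/5)
obs 6: x=2 → posterior Dirichlet(11/4, 17/2, 16/5)
obs 7: x=1 → posterior Dirichlet(11/4, 19/2, 16/5)
obs 8: x=2 → posterior Dirichlet(11/4, 19/2, 21/5)
obs 9: x=1 → posterior Dirichlet(11/4, 21/2, 21/5)
obs 10: x=2 → posterior Dirichlet(11/4, 21/2, 26/5)
obs 11: x=2 → posterior Dirichlet(11/4, 21/2, 31/5)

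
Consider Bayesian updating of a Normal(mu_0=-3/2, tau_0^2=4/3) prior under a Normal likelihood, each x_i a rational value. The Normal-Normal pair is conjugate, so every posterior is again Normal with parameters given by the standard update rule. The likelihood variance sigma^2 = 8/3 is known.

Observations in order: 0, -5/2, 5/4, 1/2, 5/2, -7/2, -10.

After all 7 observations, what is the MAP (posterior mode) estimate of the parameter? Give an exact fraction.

-59/36

obs 1: x=0 → posterior Normal(-1, 8/9)
obs 2: x=-5/2 → posterior Normal(-11/8, 2/3)
obs 3: x=5/4 → posterior Normal(-17/20, 8/15)
obs 4: x=1/2 → posterior Normal(-5/8, 4/9)
obs 5: x=5/2 → posterior Normal(-5/28, 8/21)
obs 6: x=-7/2 → posterior Normal(-19/32, 1/3)
obs 7: x=-10 → posterior Normal(-59/36, 8/27)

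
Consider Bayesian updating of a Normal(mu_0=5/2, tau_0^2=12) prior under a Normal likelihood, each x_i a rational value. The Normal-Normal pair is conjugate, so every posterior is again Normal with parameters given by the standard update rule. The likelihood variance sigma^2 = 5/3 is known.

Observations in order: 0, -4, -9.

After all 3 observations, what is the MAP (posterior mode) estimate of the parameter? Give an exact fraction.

-911/226

obs 1: x=0 → posterior Normal(25/82, 60/41)
obs 2: x=-4 → posterior Normal(-263/154, 60/77)
obs 3: x=-9 → posterior Normal(-911/226, 60/113)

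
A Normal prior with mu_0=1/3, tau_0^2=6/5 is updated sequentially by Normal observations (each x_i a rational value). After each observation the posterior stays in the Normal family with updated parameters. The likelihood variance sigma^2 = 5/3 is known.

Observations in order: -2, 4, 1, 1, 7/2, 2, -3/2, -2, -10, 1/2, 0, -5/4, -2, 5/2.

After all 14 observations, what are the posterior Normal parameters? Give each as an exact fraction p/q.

obs 1: x=-2 → posterior Normal(-83/129, 30/43)
obs 2: x=4 → posterior Normal(133/183, 30/61)
obs 3: x=1 → posterior Normal(187/237, 30/79)
obs 4: x=1 → posterior Normal(241/291, 30/97)
obs 5: x=7/2 → posterior Normal(86/69, 6/23)
obs 6: x=2 → posterior Normal(538/399, 30/133)
obs 7: x=-3/2 → posterior Normal(457/453, 30/151)
obs 8: x=-2 → posterior Normal(349/507, 30/169)
obs 9: x=-10 → posterior Normal(-191/561, 30/187)
obs 10: x=1/2 → posterior Normal(-4/15, 6/41)
obs 11: x=0 → posterior Normal(-164/669, 30/223)
obs 12: x=-5/4 → posterior Normal(-463/1446, 30/241)
obs 13: x=-2 → posterior Normal(-97/222, 30/259)
obs 14: x=5/2 → posterior Normal(-409/1662, 30/277)

mu_0=-409/1662, tau_0^2=30/277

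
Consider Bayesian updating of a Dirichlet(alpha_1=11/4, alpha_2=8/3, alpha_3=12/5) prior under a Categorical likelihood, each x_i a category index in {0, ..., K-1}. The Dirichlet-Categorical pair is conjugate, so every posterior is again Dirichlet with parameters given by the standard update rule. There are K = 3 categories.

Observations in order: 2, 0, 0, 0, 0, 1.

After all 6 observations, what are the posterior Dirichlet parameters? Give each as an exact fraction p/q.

alpha_1=27/4, alpha_2=11/3, alpha_3=17/5

obs 1: x=2 → posterior Dirichlet(11/4, 8/3, 17/5)
obs 2: x=0 → posterior Dirichlet(15/4, 8/3, 17/5)
obs 3: x=0 → posterior Dirichlet(19/4, 8/3, 17/5)
obs 4: x=0 → posterior Dirichlet(23/4, 8/3, 17/5)
obs 5: x=0 → posterior Dirichlet(27/4, 8/3, 17/5)
obs 6: x=1 → posterior Dirichlet(27/4, 11/3, 17/5)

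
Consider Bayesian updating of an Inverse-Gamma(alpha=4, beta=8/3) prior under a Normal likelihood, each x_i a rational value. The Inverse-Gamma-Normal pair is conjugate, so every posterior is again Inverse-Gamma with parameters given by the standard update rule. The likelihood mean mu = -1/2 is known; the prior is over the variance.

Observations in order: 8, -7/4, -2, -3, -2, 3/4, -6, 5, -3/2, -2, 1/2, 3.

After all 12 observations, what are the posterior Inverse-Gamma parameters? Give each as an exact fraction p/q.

obs 1: x=8 → posterior Inverse-Gamma(9/2, 931/24)
obs 2: x=-7/4 → posterior Inverse-Gamma(5, 3799/96)
obs 3: x=-2 → posterior Inverse-Gamma(11/2, 3907/96)
obs 4: x=-3 → posterior Inverse-Gamma(6, 4207/96)
obs 5: x=-2 → posterior Inverse-Gamma(13/2, 4315/96)
obs 6: x=3/4 → posterior Inverse-Gamma(7, 2195/48)
obs 7: x=-6 → posterior Inverse-Gamma(15/2, 2921/48)
obs 8: x=5 → posterior Inverse-Gamma(8, 3647/48)
obs 9: x=-3/2 → posterior Inverse-Gamma(17/2, 3671/48)
obs 10: x=-2 → posterior Inverse-Gamma(9, 3725/48)
obs 11: x=1/2 → posterior Inverse-Gamma(19/2, 3749/48)
obs 12: x=3 → posterior Inverse-Gamma(10, 4043/48)

alpha=10, beta=4043/48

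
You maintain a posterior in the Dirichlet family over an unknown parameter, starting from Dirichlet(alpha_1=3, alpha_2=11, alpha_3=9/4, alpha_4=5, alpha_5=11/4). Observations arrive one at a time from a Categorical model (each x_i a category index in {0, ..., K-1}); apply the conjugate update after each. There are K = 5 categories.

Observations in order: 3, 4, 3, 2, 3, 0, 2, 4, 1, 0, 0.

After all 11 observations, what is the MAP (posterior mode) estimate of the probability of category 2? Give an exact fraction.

13/120

obs 1: x=3 → posterior Dirichlet(3, 11, 9/4, 6, 11/4)
obs 2: x=4 → posterior Dirichlet(3, 11, 9/4, 6, 15/4)
obs 3: x=3 → posterior Dirichlet(3, 11, 9/4, 7, 15/4)
obs 4: x=2 → posterior Dirichlet(3, 11, 13/4, 7, 15/4)
obs 5: x=3 → posterior Dirichlet(3, 11, 13/4, 8, 15/4)
obs 6: x=0 → posterior Dirichlet(4, 11, 13/4, 8, 15/4)
obs 7: x=2 → posterior Dirichlet(4, 11, 17/4, 8, 15/4)
obs 8: x=4 → posterior Dirichlet(4, 11, 17/4, 8, 19/4)
obs 9: x=1 → posterior Dirichlet(4, 12, 17/4, 8, 19/4)
obs 10: x=0 → posterior Dirichlet(5, 12, 17/4, 8, 19/4)
obs 11: x=0 → posterior Dirichlet(6, 12, 17/4, 8, 19/4)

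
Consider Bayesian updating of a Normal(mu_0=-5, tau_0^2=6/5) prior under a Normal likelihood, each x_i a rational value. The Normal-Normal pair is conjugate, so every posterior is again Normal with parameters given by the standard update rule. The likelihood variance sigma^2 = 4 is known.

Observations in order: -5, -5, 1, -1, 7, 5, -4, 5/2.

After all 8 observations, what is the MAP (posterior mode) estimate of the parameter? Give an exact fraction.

-97/68

obs 1: x=-5 → posterior Normal(-5, 12/13)
obs 2: x=-5 → posterior Normal(-5, 3/4)
obs 3: x=1 → posterior Normal(-77/19, 12/19)
obs 4: x=-1 → posterior Normal(-40/11, 6/11)
obs 5: x=7 → posterior Normal(-59/25, 12/25)
obs 6: x=5 → posterior Normal(-11/7, 3/7)
obs 7: x=-4 → posterior Normal(-56/31, 12/31)
obs 8: x=5/2 → posterior Normal(-97/68, 6/17)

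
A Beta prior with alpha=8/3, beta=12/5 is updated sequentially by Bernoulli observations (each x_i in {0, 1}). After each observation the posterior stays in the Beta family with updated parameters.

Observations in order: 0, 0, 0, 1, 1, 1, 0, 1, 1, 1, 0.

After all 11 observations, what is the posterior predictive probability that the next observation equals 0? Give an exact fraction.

obs 1: x=0 → posterior Beta(8/3, 17/5)
obs 2: x=0 → posterior Beta(8/3, 22/5)
obs 3: x=0 → posterior Beta(8/3, 27/5)
obs 4: x=1 → posterior Beta(11/3, 27/5)
obs 5: x=1 → posterior Beta(14/3, 27/5)
obs 6: x=1 → posterior Beta(17/3, 27/5)
obs 7: x=0 → posterior Beta(17/3, 32/5)
obs 8: x=1 → posterior Beta(20/3, 32/5)
obs 9: x=1 → posterior Beta(23/3, 32/5)
obs 10: x=1 → posterior Beta(26/3, 32/5)
obs 11: x=0 → posterior Beta(26/3, 37/5)

111/241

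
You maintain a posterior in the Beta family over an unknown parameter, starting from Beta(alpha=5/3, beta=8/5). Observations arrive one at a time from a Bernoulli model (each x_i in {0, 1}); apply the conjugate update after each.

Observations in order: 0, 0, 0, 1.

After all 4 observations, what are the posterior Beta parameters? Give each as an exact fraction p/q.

obs 1: x=0 → posterior Beta(5/3, 13/5)
obs 2: x=0 → posterior Beta(5/3, 18/5)
obs 3: x=0 → posterior Beta(5/3, 23/5)
obs 4: x=1 → posterior Beta(8/3, 23/5)

alpha=8/3, beta=23/5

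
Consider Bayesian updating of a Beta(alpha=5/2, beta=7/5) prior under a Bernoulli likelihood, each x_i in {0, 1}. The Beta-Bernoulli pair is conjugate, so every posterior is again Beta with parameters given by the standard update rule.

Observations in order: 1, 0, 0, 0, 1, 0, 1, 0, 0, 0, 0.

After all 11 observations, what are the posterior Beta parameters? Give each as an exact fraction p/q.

obs 1: x=1 → posterior Beta(7/2, 7/5)
obs 2: x=0 → posterior Beta(7/2, 12/5)
obs 3: x=0 → posterior Beta(7/2, 17/5)
obs 4: x=0 → posterior Beta(7/2, 22/5)
obs 5: x=1 → posterior Beta(9/2, 22/5)
obs 6: x=0 → posterior Beta(9/2, 27/5)
obs 7: x=1 → posterior Beta(11/2, 27/5)
obs 8: x=0 → posterior Beta(11/2, 32/5)
obs 9: x=0 → posterior Beta(11/2, 37/5)
obs 10: x=0 → posterior Beta(11/2, 42/5)
obs 11: x=0 → posterior Beta(11/2, 47/5)

alpha=11/2, beta=47/5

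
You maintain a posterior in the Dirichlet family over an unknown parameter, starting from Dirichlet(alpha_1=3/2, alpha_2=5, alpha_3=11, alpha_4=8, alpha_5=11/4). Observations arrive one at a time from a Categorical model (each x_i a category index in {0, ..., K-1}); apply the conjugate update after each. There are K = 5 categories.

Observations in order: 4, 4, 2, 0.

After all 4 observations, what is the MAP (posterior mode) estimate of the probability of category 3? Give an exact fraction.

obs 1: x=4 → posterior Dirichlet(3/2, 5, 11, 8, 15/4)
obs 2: x=4 → posterior Dirichlet(3/2, 5, 11, 8, 19/4)
obs 3: x=2 → posterior Dirichlet(3/2, 5, 12, 8, 19/4)
obs 4: x=0 → posterior Dirichlet(5/2, 5, 12, 8, 19/4)

28/109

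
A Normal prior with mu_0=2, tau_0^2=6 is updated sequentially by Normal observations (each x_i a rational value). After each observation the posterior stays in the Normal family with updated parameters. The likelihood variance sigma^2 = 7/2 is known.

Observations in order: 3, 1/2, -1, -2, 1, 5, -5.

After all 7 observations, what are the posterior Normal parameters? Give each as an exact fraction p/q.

obs 1: x=3 → posterior Normal(50/19, 42/19)
obs 2: x=1/2 → posterior Normal(56/31, 42/31)
obs 3: x=-1 → posterior Normal(44/43, 42/43)
obs 4: x=-2 → posterior Normal(4/11, 42/55)
obs 5: x=1 → posterior Normal(32/67, 42/67)
obs 6: x=5 → posterior Normal(92/79, 42/79)
obs 7: x=-5 → posterior Normal(32/91, 6/13)

mu_0=32/91, tau_0^2=6/13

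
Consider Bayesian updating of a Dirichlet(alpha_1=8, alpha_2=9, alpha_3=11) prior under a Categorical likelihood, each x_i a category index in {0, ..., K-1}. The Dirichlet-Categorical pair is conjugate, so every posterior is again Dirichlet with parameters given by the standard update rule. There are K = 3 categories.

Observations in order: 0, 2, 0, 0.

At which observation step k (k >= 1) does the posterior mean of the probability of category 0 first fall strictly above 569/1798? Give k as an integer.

k = 3

obs 1: x=0 → posterior Dirichlet(9, 9, 11)
obs 2: x=2 → posterior Dirichlet(9, 9, 12)
obs 3: x=0 → posterior Dirichlet(10, 9, 12)
obs 4: x=0 → posterior Dirichlet(11, 9, 12)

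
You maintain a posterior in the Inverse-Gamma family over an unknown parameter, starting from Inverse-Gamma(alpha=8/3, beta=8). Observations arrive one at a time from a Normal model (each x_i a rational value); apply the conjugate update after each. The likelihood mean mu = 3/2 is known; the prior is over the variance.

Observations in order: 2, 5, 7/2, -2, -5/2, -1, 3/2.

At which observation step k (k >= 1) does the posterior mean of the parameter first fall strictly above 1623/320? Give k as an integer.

obs 1: x=2 → posterior Inverse-Gamma(19/6, 65/8)
obs 2: x=5 → posterior Inverse-Gamma(11/3, 57/4)
obs 3: x=7/2 → posterior Inverse-Gamma(25/6, 65/4)
obs 4: x=-2 → posterior Inverse-Gamma(14/3, 179/8)
obs 5: x=-5/2 → posterior Inverse-Gamma(31/6, 243/8)
obs 6: x=-1 → posterior Inverse-Gamma(17/3, 67/2)
obs 7: x=3/2 → posterior Inverse-Gamma(37/6, 67/2)

k = 2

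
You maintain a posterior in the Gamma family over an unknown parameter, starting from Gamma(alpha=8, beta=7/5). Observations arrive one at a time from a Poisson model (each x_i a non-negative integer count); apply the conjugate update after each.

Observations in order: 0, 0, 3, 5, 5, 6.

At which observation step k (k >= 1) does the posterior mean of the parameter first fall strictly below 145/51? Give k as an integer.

obs 1: x=0 → posterior Gamma(8, 12/5)
obs 2: x=0 → posterior Gamma(8, 17/5)
obs 3: x=3 → posterior Gamma(11, 22/5)
obs 4: x=5 → posterior Gamma(16, 27/5)
obs 5: x=5 → posterior Gamma(21, 32/5)
obs 6: x=6 → posterior Gamma(27, 37/5)

k = 2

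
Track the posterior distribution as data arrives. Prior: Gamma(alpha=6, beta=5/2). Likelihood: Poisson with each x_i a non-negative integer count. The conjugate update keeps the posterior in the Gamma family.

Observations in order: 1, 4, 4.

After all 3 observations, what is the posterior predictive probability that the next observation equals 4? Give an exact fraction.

204518070374590272960/1461920290375446110677

obs 1: x=1 → posterior Gamma(7, 7/2)
obs 2: x=4 → posterior Gamma(11, 9/2)
obs 3: x=4 → posterior Gamma(15, 11/2)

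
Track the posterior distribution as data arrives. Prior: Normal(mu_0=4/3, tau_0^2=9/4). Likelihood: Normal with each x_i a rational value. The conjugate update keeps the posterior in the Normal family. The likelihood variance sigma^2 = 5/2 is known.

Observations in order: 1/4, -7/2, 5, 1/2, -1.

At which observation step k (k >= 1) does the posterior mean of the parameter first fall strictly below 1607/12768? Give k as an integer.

k = 2

obs 1: x=1/4 → posterior Normal(187/228, 45/38)
obs 2: x=-7/2 → posterior Normal(-191/336, 45/56)
obs 3: x=5 → posterior Normal(349/444, 45/74)
obs 4: x=1/2 → posterior Normal(403/552, 45/92)
obs 5: x=-1 → posterior Normal(59/132, 9/22)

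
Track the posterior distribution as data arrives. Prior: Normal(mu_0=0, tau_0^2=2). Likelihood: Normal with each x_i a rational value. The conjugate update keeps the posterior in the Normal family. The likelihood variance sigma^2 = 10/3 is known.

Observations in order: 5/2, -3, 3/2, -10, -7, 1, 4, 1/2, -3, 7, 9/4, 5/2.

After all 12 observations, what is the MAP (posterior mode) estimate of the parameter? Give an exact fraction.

-21/164

obs 1: x=5/2 → posterior Normal(15/16, 5/4)
obs 2: x=-3 → posterior Normal(-3/22, 10/11)
obs 3: x=3/2 → posterior Normal(3/14, 5/7)
obs 4: x=-10 → posterior Normal(-27/17, 10/17)
obs 5: x=-7 → posterior Normal(-12/5, 1/2)
obs 6: x=1 → posterior Normal(-45/23, 10/23)
obs 7: x=4 → posterior Normal(-33/26, 5/13)
obs 8: x=1/2 → posterior Normal(-63/58, 10/29)
obs 9: x=-3 → posterior Normal(-81/64, 5/16)
obs 10: x=7 → posterior Normal(-39/70, 2/7)
obs 11: x=9/4 → posterior Normal(-51/152, 5/19)
obs 12: x=5/2 → posterior Normal(-21/164, 10/41)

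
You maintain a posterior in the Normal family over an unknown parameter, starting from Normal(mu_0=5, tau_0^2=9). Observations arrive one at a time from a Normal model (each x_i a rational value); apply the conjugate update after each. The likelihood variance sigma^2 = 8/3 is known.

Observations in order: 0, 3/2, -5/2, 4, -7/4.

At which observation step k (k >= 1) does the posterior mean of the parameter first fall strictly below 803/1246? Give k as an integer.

obs 1: x=0 → posterior Normal(8/7, 72/35)
obs 2: x=3/2 → posterior Normal(161/124, 36/31)
obs 3: x=-5/2 → posterior Normal(13/89, 72/89)
obs 4: x=4 → posterior Normal(121/116, 18/29)
obs 5: x=-7/4 → posterior Normal(295/572, 72/143)

k = 3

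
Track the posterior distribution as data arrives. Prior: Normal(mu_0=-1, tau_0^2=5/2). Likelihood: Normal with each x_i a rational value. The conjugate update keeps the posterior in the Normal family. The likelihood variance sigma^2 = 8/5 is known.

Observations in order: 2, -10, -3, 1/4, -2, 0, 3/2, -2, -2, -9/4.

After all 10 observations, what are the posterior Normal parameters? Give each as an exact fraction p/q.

obs 1: x=2 → posterior Normal(34/41, 40/41)
obs 2: x=-10 → posterior Normal(-36/11, 20/33)
obs 3: x=-3 → posterior Normal(-291/91, 40/91)
obs 4: x=1/4 → posterior Normal(-1139/464, 10/29)
obs 5: x=-2 → posterior Normal(-1339/564, 40/141)
obs 6: x=0 → posterior Normal(-1339/664, 20/83)
obs 7: x=3/2 → posterior Normal(-1189/764, 40/191)
obs 8: x=-2 → posterior Normal(-463/288, 5/27)
obs 9: x=-2 → posterior Normal(-1589/964, 40/241)
obs 10: x=-9/4 → posterior Normal(-907/532, 20/133)

mu_0=-907/532, tau_0^2=20/133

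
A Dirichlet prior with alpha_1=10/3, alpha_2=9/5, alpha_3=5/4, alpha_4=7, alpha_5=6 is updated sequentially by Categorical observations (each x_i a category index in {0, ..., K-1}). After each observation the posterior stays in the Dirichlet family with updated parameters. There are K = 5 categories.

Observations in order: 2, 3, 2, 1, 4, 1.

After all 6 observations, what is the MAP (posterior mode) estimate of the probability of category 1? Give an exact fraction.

168/1223

obs 1: x=2 → posterior Dirichlet(10/3, 9/5, 9/4, 7, 6)
obs 2: x=3 → posterior Dirichlet(10/3, 9/5, 9/4, 8, 6)
obs 3: x=2 → posterior Dirichlet(10/3, 9/5, 13/4, 8, 6)
obs 4: x=1 → posterior Dirichlet(10/3, 14/5, 13/4, 8, 6)
obs 5: x=4 → posterior Dirichlet(10/3, 14/5, 13/4, 8, 7)
obs 6: x=1 → posterior Dirichlet(10/3, 19/5, 13/4, 8, 7)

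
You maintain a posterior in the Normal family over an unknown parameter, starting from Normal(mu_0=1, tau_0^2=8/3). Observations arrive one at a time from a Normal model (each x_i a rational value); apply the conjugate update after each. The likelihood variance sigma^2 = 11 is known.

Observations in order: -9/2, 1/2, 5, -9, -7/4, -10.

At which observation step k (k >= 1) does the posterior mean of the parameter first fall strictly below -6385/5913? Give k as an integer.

obs 1: x=-9/2 → posterior Normal(-3/41, 88/41)
obs 2: x=1/2 → posterior Normal(1/49, 88/49)
obs 3: x=5 → posterior Normal(41/57, 88/57)
obs 4: x=-9 → posterior Normal(-31/65, 88/65)
obs 5: x=-7/4 → posterior Normal(-45/73, 88/73)
obs 6: x=-10 → posterior Normal(-125/81, 88/81)

k = 6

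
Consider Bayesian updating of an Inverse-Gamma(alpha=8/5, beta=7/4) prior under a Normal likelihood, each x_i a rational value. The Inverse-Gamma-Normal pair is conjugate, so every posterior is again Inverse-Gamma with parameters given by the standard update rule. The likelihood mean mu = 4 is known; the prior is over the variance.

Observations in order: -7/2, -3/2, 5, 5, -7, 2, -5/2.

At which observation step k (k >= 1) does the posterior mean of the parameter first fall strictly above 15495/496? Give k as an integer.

k = 5

obs 1: x=-7/2 → posterior Inverse-Gamma(21/10, 239/8)
obs 2: x=-3/2 → posterior Inverse-Gamma(13/5, 45)
obs 3: x=5 → posterior Inverse-Gamma(31/10, 91/2)
obs 4: x=5 → posterior Inverse-Gamma(18/5, 46)
obs 5: x=-7 → posterior Inverse-Gamma(41/10, 213/2)
obs 6: x=2 → posterior Inverse-Gamma(23/5, 217/2)
obs 7: x=-5/2 → posterior Inverse-Gamma(51/10, 1037/8)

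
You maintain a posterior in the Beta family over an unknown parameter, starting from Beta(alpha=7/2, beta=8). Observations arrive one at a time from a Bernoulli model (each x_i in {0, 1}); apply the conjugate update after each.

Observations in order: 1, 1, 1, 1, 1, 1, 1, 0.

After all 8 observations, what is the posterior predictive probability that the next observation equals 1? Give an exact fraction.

7/13

obs 1: x=1 → posterior Beta(9/2, 8)
obs 2: x=1 → posterior Beta(11/2, 8)
obs 3: x=1 → posterior Beta(13/2, 8)
obs 4: x=1 → posterior Beta(15/2, 8)
obs 5: x=1 → posterior Beta(17/2, 8)
obs 6: x=1 → posterior Beta(19/2, 8)
obs 7: x=1 → posterior Beta(21/2, 8)
obs 8: x=0 → posterior Beta(21/2, 9)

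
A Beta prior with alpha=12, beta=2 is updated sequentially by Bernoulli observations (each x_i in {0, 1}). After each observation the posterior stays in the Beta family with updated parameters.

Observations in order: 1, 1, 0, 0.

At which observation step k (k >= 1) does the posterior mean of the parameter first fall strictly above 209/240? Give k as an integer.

k = 2

obs 1: x=1 → posterior Beta(13, 2)
obs 2: x=1 → posterior Beta(14, 2)
obs 3: x=0 → posterior Beta(14, 3)
obs 4: x=0 → posterior Beta(14, 4)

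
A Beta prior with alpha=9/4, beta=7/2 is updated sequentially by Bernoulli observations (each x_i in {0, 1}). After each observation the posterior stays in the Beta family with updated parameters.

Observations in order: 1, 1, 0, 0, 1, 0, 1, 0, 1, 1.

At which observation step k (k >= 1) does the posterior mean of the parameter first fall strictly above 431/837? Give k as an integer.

obs 1: x=1 → posterior Beta(13/4, 7/2)
obs 2: x=1 → posterior Beta(17/4, 7/2)
obs 3: x=0 → posterior Beta(17/4, 9/2)
obs 4: x=0 → posterior Beta(17/4, 11/2)
obs 5: x=1 → posterior Beta(21/4, 11/2)
obs 6: x=0 → posterior Beta(21/4, 13/2)
obs 7: x=1 → posterior Beta(25/4, 13/2)
obs 8: x=0 → posterior Beta(25/4, 15/2)
obs 9: x=1 → posterior Beta(29/4, 15/2)
obs 10: x=1 → posterior Beta(33/4, 15/2)

k = 2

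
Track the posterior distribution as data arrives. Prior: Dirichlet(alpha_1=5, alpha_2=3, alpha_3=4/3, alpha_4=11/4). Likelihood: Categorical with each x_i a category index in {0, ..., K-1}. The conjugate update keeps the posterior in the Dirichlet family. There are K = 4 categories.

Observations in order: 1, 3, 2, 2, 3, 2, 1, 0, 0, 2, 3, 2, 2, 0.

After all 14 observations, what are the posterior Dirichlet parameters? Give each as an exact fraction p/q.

alpha_1=8, alpha_2=5, alpha_3=22/3, alpha_4=23/4

obs 1: x=1 → posterior Dirichlet(5, 4, 4/3, 11/4)
obs 2: x=3 → posterior Dirichlet(5, 4, 4/3, 15/4)
obs 3: x=2 → posterior Dirichlet(5, 4, 7/3, 15/4)
obs 4: x=2 → posterior Dirichlet(5, 4, 10/3, 15/4)
obs 5: x=3 → posterior Dirichlet(5, 4, 10/3, 19/4)
obs 6: x=2 → posterior Dirichlet(5, 4, 13/3, 19/4)
obs 7: x=1 → posterior Dirichlet(5, 5, 13/3, 19/4)
obs 8: x=0 → posterior Dirichlet(6, 5, 13/3, 19/4)
obs 9: x=0 → posterior Dirichlet(7, 5, 13/3, 19/4)
obs 10: x=2 → posterior Dirichlet(7, 5, 16/3, 19/4)
obs 11: x=3 → posterior Dirichlet(7, 5, 16/3, 23/4)
obs 12: x=2 → posterior Dirichlet(7, 5, 19/3, 23/4)
obs 13: x=2 → posterior Dirichlet(7, 5, 22/3, 23/4)
obs 14: x=0 → posterior Dirichlet(8, 5, 22/3, 23/4)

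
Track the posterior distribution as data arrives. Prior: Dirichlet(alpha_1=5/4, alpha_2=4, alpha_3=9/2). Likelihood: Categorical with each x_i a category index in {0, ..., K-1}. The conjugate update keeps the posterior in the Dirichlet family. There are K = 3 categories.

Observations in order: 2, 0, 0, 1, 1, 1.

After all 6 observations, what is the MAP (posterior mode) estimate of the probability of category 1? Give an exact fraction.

8/17

obs 1: x=2 → posterior Dirichlet(5/4, 4, 11/2)
obs 2: x=0 → posterior Dirichlet(9/4, 4, 11/2)
obs 3: x=0 → posterior Dirichlet(13/4, 4, 11/2)
obs 4: x=1 → posterior Dirichlet(13/4, 5, 11/2)
obs 5: x=1 → posterior Dirichlet(13/4, 6, 11/2)
obs 6: x=1 → posterior Dirichlet(13/4, 7, 11/2)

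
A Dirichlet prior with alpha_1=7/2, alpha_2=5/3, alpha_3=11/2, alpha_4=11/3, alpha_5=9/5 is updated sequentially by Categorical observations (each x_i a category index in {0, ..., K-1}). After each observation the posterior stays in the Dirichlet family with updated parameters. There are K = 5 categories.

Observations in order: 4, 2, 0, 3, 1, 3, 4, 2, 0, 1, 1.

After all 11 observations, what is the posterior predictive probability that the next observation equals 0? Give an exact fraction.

obs 1: x=4 → posterior Dirichlet(7/2, 5/3, 11/2, 11/3, 14/5)
obs 2: x=2 → posterior Dirichlet(7/2, 5/3, 13/2, 11/3, 14/5)
obs 3: x=0 → posterior Dirichlet(9/2, 5/3, 13/2, 11/3, 14/5)
obs 4: x=3 → posterior Dirichlet(9/2, 5/3, 13/2, 14/3, 14/5)
obs 5: x=1 → posterior Dirichlet(9/2, 8/3, 13/2, 14/3, 14/5)
obs 6: x=3 → posterior Dirichlet(9/2, 8/3, 13/2, 17/3, 14/5)
obs 7: x=4 → posterior Dirichlet(9/2, 8/3, 13/2, 17/3, 19/5)
obs 8: x=2 → posterior Dirichlet(9/2, 8/3, 15/2, 17/3, 19/5)
obs 9: x=0 → posterior Dirichlet(11/2, 8/3, 15/2, 17/3, 19/5)
obs 10: x=1 → posterior Dirichlet(11/2, 11/3, 15/2, 17/3, 19/5)
obs 11: x=1 → posterior Dirichlet(11/2, 14/3, 15/2, 17/3, 19/5)

15/74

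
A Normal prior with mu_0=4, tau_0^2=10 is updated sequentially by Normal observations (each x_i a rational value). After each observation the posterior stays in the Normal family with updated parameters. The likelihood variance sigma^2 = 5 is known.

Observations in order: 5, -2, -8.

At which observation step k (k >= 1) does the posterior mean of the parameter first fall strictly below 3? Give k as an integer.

obs 1: x=5 → posterior Normal(14/3, 10/3)
obs 2: x=-2 → posterior Normal(2, 2)
obs 3: x=-8 → posterior Normal(-6/7, 10/7)

k = 2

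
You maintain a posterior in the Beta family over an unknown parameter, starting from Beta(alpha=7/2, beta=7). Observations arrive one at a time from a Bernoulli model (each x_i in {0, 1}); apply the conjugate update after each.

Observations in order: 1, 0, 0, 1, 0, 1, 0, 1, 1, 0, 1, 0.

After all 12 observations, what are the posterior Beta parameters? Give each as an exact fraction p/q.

alpha=19/2, beta=13

obs 1: x=1 → posterior Beta(9/2, 7)
obs 2: x=0 → posterior Beta(9/2, 8)
obs 3: x=0 → posterior Beta(9/2, 9)
obs 4: x=1 → posterior Beta(11/2, 9)
obs 5: x=0 → posterior Beta(11/2, 10)
obs 6: x=1 → posterior Beta(13/2, 10)
obs 7: x=0 → posterior Beta(13/2, 11)
obs 8: x=1 → posterior Beta(15/2, 11)
obs 9: x=1 → posterior Beta(17/2, 11)
obs 10: x=0 → posterior Beta(17/2, 12)
obs 11: x=1 → posterior Beta(19/2, 12)
obs 12: x=0 → posterior Beta(19/2, 13)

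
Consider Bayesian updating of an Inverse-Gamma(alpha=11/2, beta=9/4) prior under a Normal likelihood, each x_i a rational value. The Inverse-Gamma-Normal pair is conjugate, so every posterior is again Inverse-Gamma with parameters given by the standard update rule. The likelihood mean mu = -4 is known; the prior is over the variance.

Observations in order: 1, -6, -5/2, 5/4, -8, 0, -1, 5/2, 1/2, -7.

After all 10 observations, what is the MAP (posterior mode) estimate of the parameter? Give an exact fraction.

obs 1: x=1 → posterior Inverse-Gamma(6, 59/4)
obs 2: x=-6 → posterior Inverse-Gamma(13/2, 67/4)
obs 3: x=-5/2 → posterior Inverse-Gamma(7, 143/8)
obs 4: x=5/4 → posterior Inverse-Gamma(15/2, 1013/32)
obs 5: x=-8 → posterior Inverse-Gamma(8, 1269/32)
obs 6: x=0 → posterior Inverse-Gamma(17/2, 1525/32)
obs 7: x=-1 → posterior Inverse-Gamma(9, 1669/32)
obs 8: x=5/2 → posterior Inverse-Gamma(19/2, 2345/32)
obs 9: x=1/2 → posterior Inverse-Gamma(10, 2669/32)
obs 10: x=-7 → posterior Inverse-Gamma(21/2, 2813/32)

2813/368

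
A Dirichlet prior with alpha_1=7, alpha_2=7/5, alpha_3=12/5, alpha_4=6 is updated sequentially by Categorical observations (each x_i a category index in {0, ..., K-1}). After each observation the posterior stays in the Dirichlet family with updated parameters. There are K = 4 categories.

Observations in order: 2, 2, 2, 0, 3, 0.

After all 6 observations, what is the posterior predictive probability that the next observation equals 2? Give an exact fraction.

obs 1: x=2 → posterior Dirichlet(7, 7/5, 17/5, 6)
obs 2: x=2 → posterior Dirichlet(7, 7/5, 22/5, 6)
obs 3: x=2 → posterior Dirichlet(7, 7/5, 27/5, 6)
obs 4: x=0 → posterior Dirichlet(8, 7/5, 27/5, 6)
obs 5: x=3 → posterior Dirichlet(8, 7/5, 27/5, 7)
obs 6: x=0 → posterior Dirichlet(9, 7/5, 27/5, 7)

9/38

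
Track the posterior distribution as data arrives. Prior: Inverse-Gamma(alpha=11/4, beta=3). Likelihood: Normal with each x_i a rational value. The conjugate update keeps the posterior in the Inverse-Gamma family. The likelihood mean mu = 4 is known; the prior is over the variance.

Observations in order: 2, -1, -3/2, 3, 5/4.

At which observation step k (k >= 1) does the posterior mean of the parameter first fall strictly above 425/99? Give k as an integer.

k = 2

obs 1: x=2 → posterior Inverse-Gamma(13/4, 5)
obs 2: x=-1 → posterior Inverse-Gamma(15/4, 35/2)
obs 3: x=-3/2 → posterior Inverse-Gamma(17/4, 261/8)
obs 4: x=3 → posterior Inverse-Gamma(19/4, 265/8)
obs 5: x=5/4 → posterior Inverse-Gamma(21/4, 1181/32)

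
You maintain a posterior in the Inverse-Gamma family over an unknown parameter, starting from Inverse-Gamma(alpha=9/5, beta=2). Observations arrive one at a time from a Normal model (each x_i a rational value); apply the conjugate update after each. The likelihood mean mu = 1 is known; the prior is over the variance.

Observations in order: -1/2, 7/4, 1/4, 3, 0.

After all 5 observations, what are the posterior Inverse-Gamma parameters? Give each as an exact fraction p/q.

obs 1: x=-1/2 → posterior Inverse-Gamma(23/10, 25/8)
obs 2: x=7/4 → posterior Inverse-Gamma(14/5, 109/32)
obs 3: x=1/4 → posterior Inverse-Gamma(33/10, 59/16)
obs 4: x=3 → posterior Inverse-Gamma(19/5, 91/16)
obs 5: x=0 → posterior Inverse-Gamma(43/10, 99/16)

alpha=43/10, beta=99/16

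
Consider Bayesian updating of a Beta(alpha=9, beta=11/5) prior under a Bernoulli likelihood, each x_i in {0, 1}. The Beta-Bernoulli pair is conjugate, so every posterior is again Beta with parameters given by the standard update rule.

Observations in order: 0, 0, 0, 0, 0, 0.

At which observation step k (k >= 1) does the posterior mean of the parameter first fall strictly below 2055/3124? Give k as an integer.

k = 3

obs 1: x=0 → posterior Beta(9, 16/5)
obs 2: x=0 → posterior Beta(9, 21/5)
obs 3: x=0 → posterior Beta(9, 26/5)
obs 4: x=0 → posterior Beta(9, 31/5)
obs 5: x=0 → posterior Beta(9, 36/5)
obs 6: x=0 → posterior Beta(9, 41/5)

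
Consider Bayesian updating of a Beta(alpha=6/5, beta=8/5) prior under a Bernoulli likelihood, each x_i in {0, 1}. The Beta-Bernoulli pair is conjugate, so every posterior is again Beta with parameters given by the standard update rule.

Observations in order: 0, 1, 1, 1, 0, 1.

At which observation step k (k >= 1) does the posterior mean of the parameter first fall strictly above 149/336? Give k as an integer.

obs 1: x=0 → posterior Beta(6/5, 13/5)
obs 2: x=1 → posterior Beta(11/5, 13/5)
obs 3: x=1 → posterior Beta(16/5, 13/5)
obs 4: x=1 → posterior Beta(21/5, 13/5)
obs 5: x=0 → posterior Beta(21/5, 18/5)
obs 6: x=1 → posterior Beta(26/5, 18/5)

k = 2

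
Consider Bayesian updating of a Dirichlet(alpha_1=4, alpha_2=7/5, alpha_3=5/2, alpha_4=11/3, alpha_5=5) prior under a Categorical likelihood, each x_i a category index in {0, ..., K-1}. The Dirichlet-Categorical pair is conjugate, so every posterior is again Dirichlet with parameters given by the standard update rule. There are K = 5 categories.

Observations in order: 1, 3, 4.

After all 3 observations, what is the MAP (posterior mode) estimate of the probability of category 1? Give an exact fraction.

42/437

obs 1: x=1 → posterior Dirichlet(4, 12/5, 5/2, 11/3, 5)
obs 2: x=3 → posterior Dirichlet(4, 12/5, 5/2, 14/3, 5)
obs 3: x=4 → posterior Dirichlet(4, 12/5, 5/2, 14/3, 6)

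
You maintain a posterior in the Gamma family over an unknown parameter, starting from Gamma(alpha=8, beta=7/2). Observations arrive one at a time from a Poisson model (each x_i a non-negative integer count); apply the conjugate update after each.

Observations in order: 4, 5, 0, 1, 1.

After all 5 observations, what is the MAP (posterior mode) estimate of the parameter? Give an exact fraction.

obs 1: x=4 → posterior Gamma(12, 9/2)
obs 2: x=5 → posterior Gamma(17, 11/2)
obs 3: x=0 → posterior Gamma(17, 13/2)
obs 4: x=1 → posterior Gamma(18, 15/2)
obs 5: x=1 → posterior Gamma(19, 17/2)

36/17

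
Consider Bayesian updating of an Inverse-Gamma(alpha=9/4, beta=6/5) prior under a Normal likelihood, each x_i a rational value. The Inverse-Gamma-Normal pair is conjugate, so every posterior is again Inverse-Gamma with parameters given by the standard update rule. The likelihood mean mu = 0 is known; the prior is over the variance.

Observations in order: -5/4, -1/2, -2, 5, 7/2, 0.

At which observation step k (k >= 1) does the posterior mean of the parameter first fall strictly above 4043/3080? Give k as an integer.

k = 3

obs 1: x=-5/4 → posterior Inverse-Gamma(11/4, 317/160)
obs 2: x=-1/2 → posterior Inverse-Gamma(13/4, 337/160)
obs 3: x=-2 → posterior Inverse-Gamma(15/4, 657/160)
obs 4: x=5 → posterior Inverse-Gamma(17/4, 2657/160)
obs 5: x=7/2 → posterior Inverse-Gamma(19/4, 3637/160)
obs 6: x=0 → posterior Inverse-Gamma(21/4, 3637/160)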